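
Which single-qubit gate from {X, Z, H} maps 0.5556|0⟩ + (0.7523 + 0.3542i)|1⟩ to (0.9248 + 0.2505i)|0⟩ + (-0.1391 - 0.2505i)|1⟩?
H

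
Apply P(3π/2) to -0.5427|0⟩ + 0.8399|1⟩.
-0.5427|0⟩ - 0.8399i|1⟩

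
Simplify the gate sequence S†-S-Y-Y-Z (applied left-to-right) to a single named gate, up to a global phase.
Z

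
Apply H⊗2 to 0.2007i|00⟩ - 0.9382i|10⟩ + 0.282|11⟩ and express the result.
(0.141 - 0.3688i)|00⟩ + (-0.141 - 0.3688i)|01⟩ + (-0.141 + 0.5695i)|10⟩ + (0.141 + 0.5695i)|11⟩

H⊗2 gives amp(|y⟩) = (1/2) Σ_x (−1)^(x·y) amp(|x⟩), where x·y is the number of positions in which both x and y have a 1.
|00⟩: (0.2007i - 0.9382i + 0.282)/2 = (0.141 - 0.3688i)
|01⟩: (0.2007i - 0.9382i - 0.282)/2 = (-0.141 - 0.3688i)
|10⟩: (0.2007i + 0.9382i - 0.282)/2 = (-0.141 + 0.5695i)
|11⟩: (0.2007i + 0.9382i + 0.282)/2 = (0.141 + 0.5695i)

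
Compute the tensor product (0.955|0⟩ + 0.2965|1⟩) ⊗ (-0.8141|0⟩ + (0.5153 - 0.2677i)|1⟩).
-0.7775|00⟩ + (0.4921 - 0.2557i)|01⟩ - 0.2414|10⟩ + (0.1528 - 0.07937i)|11⟩

amp(|b₁b₂…⟩) = product of the factor amplitudes for bits b₁, b₂, …; only kets whose every factor amplitude is nonzero survive.
|00⟩: (0.955)(-0.8141) = -0.7775
|01⟩: (0.955)(0.5153 - 0.2677i) = (0.4921 - 0.2557i)
|10⟩: (0.2965)(-0.8141) = -0.2414
|11⟩: (0.2965)(0.5153 - 0.2677i) = (0.1528 - 0.07937i)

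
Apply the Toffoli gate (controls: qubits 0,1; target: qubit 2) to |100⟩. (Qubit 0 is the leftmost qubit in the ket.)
|100⟩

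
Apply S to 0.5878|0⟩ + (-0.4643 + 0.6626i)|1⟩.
0.5878|0⟩ + (-0.6626 - 0.4643i)|1⟩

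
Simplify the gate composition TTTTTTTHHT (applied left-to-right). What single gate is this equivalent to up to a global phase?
I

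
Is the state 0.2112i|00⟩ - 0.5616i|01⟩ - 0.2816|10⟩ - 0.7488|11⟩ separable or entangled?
Entangled

Writing the state as a|00⟩ + b|01⟩ + c|10⟩ + d|11⟩, it is a product state iff ad − bc = 0.
Here (a, b, c, d) = (0.2112i, -0.5616i, -0.2816, -0.7488): ad − bc = (0.2112i)(-0.7488) − (-0.5616i)(-0.2816) = -0.3163i ≠ 0, so the state is entangled.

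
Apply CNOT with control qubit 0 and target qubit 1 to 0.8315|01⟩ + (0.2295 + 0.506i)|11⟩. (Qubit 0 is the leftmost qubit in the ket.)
0.8315|01⟩ + (0.2295 + 0.506i)|10⟩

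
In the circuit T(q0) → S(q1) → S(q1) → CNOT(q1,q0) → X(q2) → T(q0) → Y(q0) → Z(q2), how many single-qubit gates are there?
7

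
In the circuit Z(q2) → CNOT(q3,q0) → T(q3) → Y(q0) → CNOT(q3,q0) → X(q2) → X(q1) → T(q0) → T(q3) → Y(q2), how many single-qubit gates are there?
8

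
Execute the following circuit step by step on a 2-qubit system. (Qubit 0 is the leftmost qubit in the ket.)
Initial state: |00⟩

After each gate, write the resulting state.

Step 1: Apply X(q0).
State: |10⟩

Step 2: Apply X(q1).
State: |11⟩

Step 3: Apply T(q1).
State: (1/√2 + (1/√2)i)|11⟩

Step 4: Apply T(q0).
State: i|11⟩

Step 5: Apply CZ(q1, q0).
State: -i|11⟩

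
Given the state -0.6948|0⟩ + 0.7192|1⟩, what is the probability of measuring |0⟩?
0.4827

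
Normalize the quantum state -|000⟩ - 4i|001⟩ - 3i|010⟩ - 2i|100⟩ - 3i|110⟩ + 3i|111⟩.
-0.1443|000⟩ - (1/√3)i|001⟩ - 0.433i|010⟩ - 0.2887i|100⟩ - 0.433i|110⟩ + 0.433i|111⟩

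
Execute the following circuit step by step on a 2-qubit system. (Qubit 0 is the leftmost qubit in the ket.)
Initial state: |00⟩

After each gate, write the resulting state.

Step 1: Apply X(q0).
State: |10⟩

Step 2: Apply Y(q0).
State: -i|00⟩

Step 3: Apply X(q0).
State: -i|10⟩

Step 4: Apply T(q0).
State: (1/√2 - (1/√2)i)|10⟩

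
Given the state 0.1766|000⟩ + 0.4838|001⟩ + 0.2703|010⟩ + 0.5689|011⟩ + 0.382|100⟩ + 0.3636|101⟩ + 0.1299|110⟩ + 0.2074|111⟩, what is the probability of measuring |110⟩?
0.01687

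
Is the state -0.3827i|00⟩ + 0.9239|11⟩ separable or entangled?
Entangled

Writing the state as a|00⟩ + b|01⟩ + c|10⟩ + d|11⟩, it is a product state iff ad − bc = 0.
Here (a, b, c, d) = (-0.3827i, 0, 0, 0.9239): ad − bc = (-0.3827i)(0.9239) − (0)(0) = -0.3536i ≠ 0, so the state is entangled.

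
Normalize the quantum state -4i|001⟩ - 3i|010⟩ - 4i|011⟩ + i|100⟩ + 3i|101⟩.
-0.5601i|001⟩ - 0.4201i|010⟩ - 0.5601i|011⟩ + 0.14i|100⟩ + 0.4201i|101⟩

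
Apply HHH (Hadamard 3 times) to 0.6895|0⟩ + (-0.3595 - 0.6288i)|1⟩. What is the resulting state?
(0.2333 - 0.4446i)|0⟩ + (0.7418 + 0.4446i)|1⟩

H² = I, so H^3 = H: a single Hadamard. With (a, b) = (0.6895, (-0.3595 - 0.6288i)), H gives ((a + b)/√2, (a − b)/√2) = ((0.2333 - 0.4446i), (0.7418 + 0.4446i)).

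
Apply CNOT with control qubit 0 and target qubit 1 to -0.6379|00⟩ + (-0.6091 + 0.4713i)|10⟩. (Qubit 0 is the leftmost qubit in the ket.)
-0.6379|00⟩ + (-0.6091 + 0.4713i)|11⟩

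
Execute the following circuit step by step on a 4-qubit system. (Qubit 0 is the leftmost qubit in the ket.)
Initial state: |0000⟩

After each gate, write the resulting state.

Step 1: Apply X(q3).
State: |0001⟩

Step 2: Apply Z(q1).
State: |0001⟩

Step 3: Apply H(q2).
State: 1/√2|0001⟩ + 1/√2|0011⟩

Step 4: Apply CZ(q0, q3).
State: 1/√2|0001⟩ + 1/√2|0011⟩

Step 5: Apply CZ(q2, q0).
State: 1/√2|0001⟩ + 1/√2|0011⟩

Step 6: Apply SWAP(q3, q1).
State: 1/√2|0100⟩ + 1/√2|0110⟩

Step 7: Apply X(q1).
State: 1/√2|0000⟩ + 1/√2|0010⟩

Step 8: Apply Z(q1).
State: 1/√2|0000⟩ + 1/√2|0010⟩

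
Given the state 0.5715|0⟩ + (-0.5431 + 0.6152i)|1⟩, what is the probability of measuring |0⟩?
0.3266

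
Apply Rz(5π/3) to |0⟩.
(-0.866 - (1/2)i)|0⟩

Rz(5π/3) = [[e^(−iθ/2), 0], [0, e^(iθ/2)]] with e^(±iθ/2) = cos(θ/2) ± i·sin(θ/2); θ = 5π/3, cos(θ/2) ≈ -0.866025, sin(θ/2) ≈ 0.5.
With a = amp(|0⟩) = 1 and b = amp(|1⟩) = 0:
new amp(|0⟩) = (-0.866025 - 0.5i)·a = (-0.866 - (1/2)i)
new amp(|1⟩) = (-0.866025 + 0.5i)·b = 0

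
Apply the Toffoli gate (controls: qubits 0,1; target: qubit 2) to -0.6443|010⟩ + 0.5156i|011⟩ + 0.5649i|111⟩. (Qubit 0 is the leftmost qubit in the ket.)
-0.6443|010⟩ + 0.5156i|011⟩ + 0.5649i|110⟩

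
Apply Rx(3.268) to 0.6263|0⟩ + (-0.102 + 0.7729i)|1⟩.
(0.7318 + 0.1018i)|0⟩ + (0.006442 - 0.6739i)|1⟩

Rx(3.268) = [[cos(θ/2), −i·sin(θ/2)], [−i·sin(θ/2), cos(θ/2)]]; θ = 3.268, cos(θ/2) ≈ -0.0631616, sin(θ/2) ≈ 0.998003.
With a = amp(|0⟩) = 0.6263 and b = amp(|1⟩) = (-0.102 + 0.7729i):
new amp(|0⟩) = (-0.0631616)·a + (-0.998003i)·b = (0.7318 + 0.1018i)
new amp(|1⟩) = (-0.998003i)·a + (-0.0631616)·b = (0.006442 - 0.6739i)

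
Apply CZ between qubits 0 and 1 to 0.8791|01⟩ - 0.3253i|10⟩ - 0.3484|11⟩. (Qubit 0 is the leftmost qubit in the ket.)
0.8791|01⟩ - 0.3253i|10⟩ + 0.3484|11⟩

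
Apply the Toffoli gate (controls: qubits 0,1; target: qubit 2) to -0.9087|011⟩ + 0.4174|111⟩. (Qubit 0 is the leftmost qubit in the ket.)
-0.9087|011⟩ + 0.4174|110⟩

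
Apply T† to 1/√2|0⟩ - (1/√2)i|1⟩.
1/√2|0⟩ + (-1/2 - (1/2)i)|1⟩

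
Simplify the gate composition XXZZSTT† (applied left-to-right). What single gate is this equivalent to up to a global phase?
S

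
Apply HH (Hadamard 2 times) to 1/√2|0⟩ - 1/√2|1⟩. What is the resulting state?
1/√2|0⟩ - 1/√2|1⟩

H² = I, so an even number of Hadamards cancels: H^2 = I and the state is unchanged.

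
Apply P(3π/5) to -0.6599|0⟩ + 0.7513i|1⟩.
-0.6599|0⟩ + (-0.7145 - 0.2322i)|1⟩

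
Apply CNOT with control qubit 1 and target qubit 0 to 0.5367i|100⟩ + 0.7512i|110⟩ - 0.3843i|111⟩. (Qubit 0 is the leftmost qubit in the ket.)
0.7512i|010⟩ - 0.3843i|011⟩ + 0.5367i|100⟩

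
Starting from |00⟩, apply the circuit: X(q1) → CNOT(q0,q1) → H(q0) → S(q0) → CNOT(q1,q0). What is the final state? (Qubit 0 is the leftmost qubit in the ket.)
(1/√2)i|01⟩ + 1/√2|11⟩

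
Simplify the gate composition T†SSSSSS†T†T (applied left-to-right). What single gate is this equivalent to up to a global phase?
T†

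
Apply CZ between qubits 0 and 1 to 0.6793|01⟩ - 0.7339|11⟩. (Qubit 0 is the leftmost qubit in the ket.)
0.6793|01⟩ + 0.7339|11⟩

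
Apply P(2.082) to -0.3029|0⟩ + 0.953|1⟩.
-0.3029|0⟩ + (-0.4662 + 0.8312i)|1⟩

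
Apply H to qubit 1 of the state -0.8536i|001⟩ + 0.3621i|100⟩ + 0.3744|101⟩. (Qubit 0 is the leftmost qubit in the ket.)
-0.6036i|001⟩ - 0.6036i|011⟩ + 0.256i|100⟩ + 0.2647|101⟩ + 0.256i|110⟩ + 0.2647|111⟩

H on qubit 1 mixes each pair of kets that differ only in qubit 1: amplitudes (a, b) of (|…0…⟩, |…1…⟩) become ((a + b)/√2, (a − b)/√2). Kets absent from the input have amplitude 0.
(|001⟩, |011⟩): (a, b) = (-0.8536i, 0) → (-0.6036i, -0.6036i)
(|100⟩, |110⟩): (a, b) = (0.3621i, 0) → (0.256i, 0.256i)
(|101⟩, |111⟩): (a, b) = (0.3744, 0) → (0.2647, 0.2647)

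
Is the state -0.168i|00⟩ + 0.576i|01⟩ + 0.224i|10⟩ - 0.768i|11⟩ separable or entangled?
Separable

Writing the state as a|00⟩ + b|01⟩ + c|10⟩ + d|11⟩, it is a product state iff ad − bc = 0.
Here (a, b, c, d) = (-0.168i, 0.576i, 0.224i, -0.768i): ad − bc = (-0.168i)(-0.768i) − (0.576i)(0.224i) = 0, so the state is separable.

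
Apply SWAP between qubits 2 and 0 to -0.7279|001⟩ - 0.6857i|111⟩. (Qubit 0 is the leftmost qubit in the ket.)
-0.7279|100⟩ - 0.6857i|111⟩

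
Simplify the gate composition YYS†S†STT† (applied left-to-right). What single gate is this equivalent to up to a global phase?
S†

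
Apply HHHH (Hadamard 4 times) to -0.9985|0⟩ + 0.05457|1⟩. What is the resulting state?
-0.9985|0⟩ + 0.05457|1⟩

H² = I, so an even number of Hadamards cancels: H^4 = I and the state is unchanged.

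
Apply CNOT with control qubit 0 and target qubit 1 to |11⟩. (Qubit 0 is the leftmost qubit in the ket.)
|10⟩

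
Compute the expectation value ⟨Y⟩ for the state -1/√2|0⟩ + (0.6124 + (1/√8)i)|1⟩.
-1/2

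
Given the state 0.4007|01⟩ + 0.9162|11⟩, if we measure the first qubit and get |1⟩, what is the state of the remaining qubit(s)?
|1⟩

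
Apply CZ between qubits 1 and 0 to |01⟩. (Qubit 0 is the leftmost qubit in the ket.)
|01⟩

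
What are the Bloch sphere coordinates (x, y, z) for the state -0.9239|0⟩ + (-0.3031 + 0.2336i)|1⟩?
(0.5601, -0.4316, 0.7072)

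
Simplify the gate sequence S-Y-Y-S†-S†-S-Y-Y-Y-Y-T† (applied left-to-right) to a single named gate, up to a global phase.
T†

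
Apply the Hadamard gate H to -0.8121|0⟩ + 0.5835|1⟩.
-0.1616|0⟩ - 0.9868|1⟩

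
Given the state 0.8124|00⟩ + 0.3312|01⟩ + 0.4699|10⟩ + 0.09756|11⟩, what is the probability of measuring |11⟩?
0.009518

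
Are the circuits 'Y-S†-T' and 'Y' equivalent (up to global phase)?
No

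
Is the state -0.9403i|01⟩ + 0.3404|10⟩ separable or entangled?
Entangled

Writing the state as a|00⟩ + b|01⟩ + c|10⟩ + d|11⟩, it is a product state iff ad − bc = 0.
Here (a, b, c, d) = (0, -0.9403i, 0.3404, 0): ad − bc = (0)(0) − (-0.9403i)(0.3404) = 0.3201i ≠ 0, so the state is entangled.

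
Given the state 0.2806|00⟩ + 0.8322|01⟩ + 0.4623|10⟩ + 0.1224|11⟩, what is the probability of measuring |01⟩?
0.6926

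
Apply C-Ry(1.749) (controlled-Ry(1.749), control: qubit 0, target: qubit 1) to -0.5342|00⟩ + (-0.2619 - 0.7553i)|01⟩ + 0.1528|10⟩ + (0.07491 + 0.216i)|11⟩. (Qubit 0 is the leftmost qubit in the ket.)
-0.5342|00⟩ + (-0.2619 - 0.7553i)|01⟩ + (0.04053 - 0.1657i)|10⟩ + (0.1653 + 0.1385i)|11⟩

C-Ry(1.749) leaves the control-|0⟩ kets |00⟩, |01⟩ unchanged and applies Ry(1.749) to qubit 1 on the control-|1⟩ pair (|10⟩, |11⟩).
Ry(1.749) = [[cos(θ/2), −sin(θ/2)], [sin(θ/2), cos(θ/2)]]; θ = 1.749, cos(θ/2) ≈ 0.641381, sin(θ/2) ≈ 0.767223.
With a = amp(|10⟩) = 0.1528 and b = amp(|11⟩) = (0.07491 + 0.216i):
new amp(|10⟩) = (0.641381)·a + (-0.767223)·b = (0.04053 - 0.1657i)
new amp(|11⟩) = (0.767223)·a + (0.641381)·b = (0.1653 + 0.1385i)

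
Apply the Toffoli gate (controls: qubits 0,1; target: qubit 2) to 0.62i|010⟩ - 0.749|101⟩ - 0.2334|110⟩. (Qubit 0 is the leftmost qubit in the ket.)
0.62i|010⟩ - 0.749|101⟩ - 0.2334|111⟩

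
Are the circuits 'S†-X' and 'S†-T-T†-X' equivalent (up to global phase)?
Yes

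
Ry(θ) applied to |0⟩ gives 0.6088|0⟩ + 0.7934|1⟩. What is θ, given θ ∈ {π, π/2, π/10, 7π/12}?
7π/12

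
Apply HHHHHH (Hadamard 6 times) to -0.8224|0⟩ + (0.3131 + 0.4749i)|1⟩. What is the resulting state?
-0.8224|0⟩ + (0.3131 + 0.4749i)|1⟩

H² = I, so an even number of Hadamards cancels: H^6 = I and the state is unchanged.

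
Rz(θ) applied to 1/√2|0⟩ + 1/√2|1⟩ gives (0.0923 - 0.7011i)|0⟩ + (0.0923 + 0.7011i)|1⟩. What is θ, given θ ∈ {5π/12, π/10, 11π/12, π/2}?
11π/12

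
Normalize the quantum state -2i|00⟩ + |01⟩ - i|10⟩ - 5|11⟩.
-0.3592i|00⟩ + 0.1796|01⟩ - 0.1796i|10⟩ - 0.898|11⟩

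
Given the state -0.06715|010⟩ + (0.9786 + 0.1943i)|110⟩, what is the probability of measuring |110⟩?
0.9954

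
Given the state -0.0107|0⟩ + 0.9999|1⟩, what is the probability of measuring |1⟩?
0.9998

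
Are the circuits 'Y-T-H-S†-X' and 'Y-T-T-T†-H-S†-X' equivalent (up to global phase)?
Yes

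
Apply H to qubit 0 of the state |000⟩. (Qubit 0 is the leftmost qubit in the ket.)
1/√2|000⟩ + 1/√2|100⟩

H on qubit 0 mixes each pair of kets that differ only in qubit 0: amplitudes (a, b) of (|…0…⟩, |…1…⟩) become ((a + b)/√2, (a − b)/√2). Kets absent from the input have amplitude 0.
(|000⟩, |100⟩): (a, b) = (1, 0) → (1/√2, 1/√2)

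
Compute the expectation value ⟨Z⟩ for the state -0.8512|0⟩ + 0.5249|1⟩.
0.449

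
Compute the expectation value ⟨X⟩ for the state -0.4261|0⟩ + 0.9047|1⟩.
-0.771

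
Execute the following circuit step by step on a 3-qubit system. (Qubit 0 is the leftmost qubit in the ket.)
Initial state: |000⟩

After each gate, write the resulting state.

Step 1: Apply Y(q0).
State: i|100⟩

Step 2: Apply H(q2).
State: (1/√2)i|100⟩ + (1/√2)i|101⟩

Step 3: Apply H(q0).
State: (1/2)i|000⟩ + (1/2)i|001⟩ - (1/2)i|100⟩ - (1/2)i|101⟩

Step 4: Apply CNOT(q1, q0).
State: (1/2)i|000⟩ + (1/2)i|001⟩ - (1/2)i|100⟩ - (1/2)i|101⟩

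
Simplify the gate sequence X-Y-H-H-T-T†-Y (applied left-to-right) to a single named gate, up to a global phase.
X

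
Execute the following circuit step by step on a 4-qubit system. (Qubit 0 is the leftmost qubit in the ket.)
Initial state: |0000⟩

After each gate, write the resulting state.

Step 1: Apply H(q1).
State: 1/√2|0000⟩ + 1/√2|0100⟩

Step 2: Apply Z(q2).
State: 1/√2|0000⟩ + 1/√2|0100⟩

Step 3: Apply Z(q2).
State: 1/√2|0000⟩ + 1/√2|0100⟩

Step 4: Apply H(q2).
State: 1/2|0000⟩ + 1/2|0010⟩ + 1/2|0100⟩ + 1/2|0110⟩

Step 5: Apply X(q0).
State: 1/2|1000⟩ + 1/2|1010⟩ + 1/2|1100⟩ + 1/2|1110⟩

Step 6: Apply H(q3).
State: 1/√8|1000⟩ + 1/√8|1001⟩ + 1/√8|1010⟩ + 1/√8|1011⟩ + 1/√8|1100⟩ + 1/√8|1101⟩ + 1/√8|1110⟩ + 1/√8|1111⟩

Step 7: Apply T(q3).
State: 1/√8|1000⟩ + (0.25 + 0.25i)|1001⟩ + 1/√8|1010⟩ + (0.25 + 0.25i)|1011⟩ + 1/√8|1100⟩ + (0.25 + 0.25i)|1101⟩ + 1/√8|1110⟩ + (0.25 + 0.25i)|1111⟩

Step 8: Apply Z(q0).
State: -1/√8|1000⟩ + (-0.25 - 0.25i)|1001⟩ - 1/√8|1010⟩ + (-0.25 - 0.25i)|1011⟩ - 1/√8|1100⟩ + (-0.25 - 0.25i)|1101⟩ - 1/√8|1110⟩ + (-0.25 - 0.25i)|1111⟩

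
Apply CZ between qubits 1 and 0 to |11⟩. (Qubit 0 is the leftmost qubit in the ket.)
-|11⟩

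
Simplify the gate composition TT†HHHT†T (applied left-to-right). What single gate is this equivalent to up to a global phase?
H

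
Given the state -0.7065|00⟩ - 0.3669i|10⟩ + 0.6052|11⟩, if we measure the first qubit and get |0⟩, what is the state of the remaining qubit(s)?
-|0⟩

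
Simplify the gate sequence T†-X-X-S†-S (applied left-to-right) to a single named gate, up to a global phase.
T†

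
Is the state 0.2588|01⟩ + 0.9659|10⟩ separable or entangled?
Entangled

Writing the state as a|00⟩ + b|01⟩ + c|10⟩ + d|11⟩, it is a product state iff ad − bc = 0.
Here (a, b, c, d) = (0, 0.2588, 0.9659, 0): ad − bc = (0)(0) − (0.2588)(0.9659) = -0.25 ≠ 0, so the state is entangled.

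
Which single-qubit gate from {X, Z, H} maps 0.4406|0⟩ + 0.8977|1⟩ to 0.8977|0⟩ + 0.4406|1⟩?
X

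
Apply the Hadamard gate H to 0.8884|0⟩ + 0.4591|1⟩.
0.9528|0⟩ + 0.3036|1⟩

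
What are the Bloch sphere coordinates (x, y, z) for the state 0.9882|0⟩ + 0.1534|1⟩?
(0.3032, 0, 0.953)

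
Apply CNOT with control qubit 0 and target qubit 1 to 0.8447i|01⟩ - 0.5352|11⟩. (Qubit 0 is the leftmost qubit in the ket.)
0.8447i|01⟩ - 0.5352|10⟩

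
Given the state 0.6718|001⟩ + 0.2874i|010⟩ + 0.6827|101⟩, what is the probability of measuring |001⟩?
0.4513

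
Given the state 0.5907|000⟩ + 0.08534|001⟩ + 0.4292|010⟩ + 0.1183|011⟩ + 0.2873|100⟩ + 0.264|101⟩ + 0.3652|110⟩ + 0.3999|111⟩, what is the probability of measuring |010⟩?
0.1842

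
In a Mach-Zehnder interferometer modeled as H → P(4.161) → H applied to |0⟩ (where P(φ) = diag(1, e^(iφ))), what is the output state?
(0.2381 - 0.4259i)|0⟩ + (0.7619 + 0.4259i)|1⟩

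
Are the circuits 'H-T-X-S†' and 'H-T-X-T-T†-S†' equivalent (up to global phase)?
Yes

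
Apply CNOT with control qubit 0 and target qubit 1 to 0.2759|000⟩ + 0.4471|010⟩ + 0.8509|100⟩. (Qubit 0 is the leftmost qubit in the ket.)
0.2759|000⟩ + 0.4471|010⟩ + 0.8509|110⟩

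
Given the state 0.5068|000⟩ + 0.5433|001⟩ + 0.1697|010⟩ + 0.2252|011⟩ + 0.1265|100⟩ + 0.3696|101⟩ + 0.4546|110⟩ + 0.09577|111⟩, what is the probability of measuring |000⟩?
0.2568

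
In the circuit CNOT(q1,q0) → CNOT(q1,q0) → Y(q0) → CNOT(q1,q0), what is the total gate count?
4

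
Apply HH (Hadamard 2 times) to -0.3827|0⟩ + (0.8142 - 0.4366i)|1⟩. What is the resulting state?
-0.3827|0⟩ + (0.8142 - 0.4366i)|1⟩

H² = I, so an even number of Hadamards cancels: H^2 = I and the state is unchanged.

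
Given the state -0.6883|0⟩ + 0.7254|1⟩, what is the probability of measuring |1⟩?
0.5262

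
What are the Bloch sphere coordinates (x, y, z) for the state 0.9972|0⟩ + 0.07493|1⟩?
(0.1494, 0, 0.9888)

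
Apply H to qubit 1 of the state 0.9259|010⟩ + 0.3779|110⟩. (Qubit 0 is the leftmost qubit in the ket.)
0.6547|000⟩ - 0.6547|010⟩ + 0.2672|100⟩ - 0.2672|110⟩

H on qubit 1 mixes each pair of kets that differ only in qubit 1: amplitudes (a, b) of (|…0…⟩, |…1…⟩) become ((a + b)/√2, (a − b)/√2). Kets absent from the input have amplitude 0.
(|000⟩, |010⟩): (a, b) = (0, 0.9259) → (0.6547, -0.6547)
(|100⟩, |110⟩): (a, b) = (0, 0.3779) → (0.2672, -0.2672)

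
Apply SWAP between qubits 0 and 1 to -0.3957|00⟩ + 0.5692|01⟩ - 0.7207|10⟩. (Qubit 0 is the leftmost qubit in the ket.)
-0.3957|00⟩ - 0.7207|01⟩ + 0.5692|10⟩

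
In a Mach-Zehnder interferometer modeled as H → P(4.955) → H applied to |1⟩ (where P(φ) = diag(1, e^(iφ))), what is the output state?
(0.3799 + 0.4854i)|0⟩ + (0.6201 - 0.4854i)|1⟩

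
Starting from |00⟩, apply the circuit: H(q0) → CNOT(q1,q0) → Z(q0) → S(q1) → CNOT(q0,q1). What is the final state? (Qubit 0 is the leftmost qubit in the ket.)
1/√2|00⟩ - 1/√2|11⟩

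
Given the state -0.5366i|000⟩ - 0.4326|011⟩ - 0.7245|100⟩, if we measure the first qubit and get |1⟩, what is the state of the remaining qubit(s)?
-|00⟩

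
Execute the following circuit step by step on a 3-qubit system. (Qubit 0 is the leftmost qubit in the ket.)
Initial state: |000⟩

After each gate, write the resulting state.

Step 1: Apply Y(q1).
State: i|010⟩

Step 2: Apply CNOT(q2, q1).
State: i|010⟩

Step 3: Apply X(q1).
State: i|000⟩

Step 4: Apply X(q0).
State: i|100⟩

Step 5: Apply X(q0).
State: i|000⟩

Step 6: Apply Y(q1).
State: -|010⟩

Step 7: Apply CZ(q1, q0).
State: -|010⟩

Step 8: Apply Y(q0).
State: -i|110⟩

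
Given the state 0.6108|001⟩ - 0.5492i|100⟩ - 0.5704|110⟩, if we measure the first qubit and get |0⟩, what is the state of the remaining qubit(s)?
|01⟩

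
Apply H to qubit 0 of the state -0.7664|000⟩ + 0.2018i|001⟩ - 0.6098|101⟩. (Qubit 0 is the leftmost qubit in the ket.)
-0.5419|000⟩ + (-0.4312 + 0.1427i)|001⟩ - 0.5419|100⟩ + (0.4312 + 0.1427i)|101⟩

H on qubit 0 mixes each pair of kets that differ only in qubit 0: amplitudes (a, b) of (|…0…⟩, |…1…⟩) become ((a + b)/√2, (a − b)/√2). Kets absent from the input have amplitude 0.
(|000⟩, |100⟩): (a, b) = (-0.7664, 0) → (-0.5419, -0.5419)
(|001⟩, |101⟩): (a, b) = (0.2018i, -0.6098) → ((-0.4312 + 0.1427i), (0.4312 + 0.1427i))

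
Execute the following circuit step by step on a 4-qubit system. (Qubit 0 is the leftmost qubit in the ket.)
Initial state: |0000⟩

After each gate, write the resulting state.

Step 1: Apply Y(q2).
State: i|0010⟩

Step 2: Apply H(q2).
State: (1/√2)i|0000⟩ - (1/√2)i|0010⟩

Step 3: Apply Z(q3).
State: (1/√2)i|0000⟩ - (1/√2)i|0010⟩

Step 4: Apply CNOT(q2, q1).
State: (1/√2)i|0000⟩ - (1/√2)i|0110⟩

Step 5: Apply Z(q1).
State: (1/√2)i|0000⟩ + (1/√2)i|0110⟩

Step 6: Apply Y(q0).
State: -1/√2|1000⟩ - 1/√2|1110⟩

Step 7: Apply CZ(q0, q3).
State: -1/√2|1000⟩ - 1/√2|1110⟩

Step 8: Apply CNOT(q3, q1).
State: -1/√2|1000⟩ - 1/√2|1110⟩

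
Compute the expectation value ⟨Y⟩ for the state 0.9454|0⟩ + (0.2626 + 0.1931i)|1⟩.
0.3651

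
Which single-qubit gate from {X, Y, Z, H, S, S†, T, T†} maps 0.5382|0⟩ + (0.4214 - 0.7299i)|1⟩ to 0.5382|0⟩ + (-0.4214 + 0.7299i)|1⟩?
Z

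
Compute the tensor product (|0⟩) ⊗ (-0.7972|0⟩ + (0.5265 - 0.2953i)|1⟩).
-0.7972|00⟩ + (0.5265 - 0.2953i)|01⟩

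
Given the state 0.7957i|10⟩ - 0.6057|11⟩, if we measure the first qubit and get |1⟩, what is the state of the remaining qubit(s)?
0.7957i|0⟩ - 0.6057|1⟩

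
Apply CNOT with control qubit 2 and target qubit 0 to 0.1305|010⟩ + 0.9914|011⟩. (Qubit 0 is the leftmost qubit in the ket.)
0.1305|010⟩ + 0.9914|111⟩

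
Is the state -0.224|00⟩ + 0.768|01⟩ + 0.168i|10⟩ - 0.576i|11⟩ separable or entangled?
Separable

Writing the state as a|00⟩ + b|01⟩ + c|10⟩ + d|11⟩, it is a product state iff ad − bc = 0.
Here (a, b, c, d) = (-0.224, 0.768, 0.168i, -0.576i): ad − bc = (-0.224)(-0.576i) − (0.768)(0.168i) = 0, so the state is separable.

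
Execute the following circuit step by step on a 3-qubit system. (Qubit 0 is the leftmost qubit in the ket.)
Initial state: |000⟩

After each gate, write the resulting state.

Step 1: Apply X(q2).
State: |001⟩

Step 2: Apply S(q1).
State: |001⟩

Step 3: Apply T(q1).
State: |001⟩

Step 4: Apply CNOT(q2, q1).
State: |011⟩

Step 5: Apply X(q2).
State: |010⟩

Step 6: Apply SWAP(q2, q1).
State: |001⟩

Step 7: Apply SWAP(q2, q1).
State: |010⟩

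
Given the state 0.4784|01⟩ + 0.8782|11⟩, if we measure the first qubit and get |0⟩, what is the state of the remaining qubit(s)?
|1⟩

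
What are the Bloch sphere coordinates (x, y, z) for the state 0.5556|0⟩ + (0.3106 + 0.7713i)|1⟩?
(0.3451, 0.8571, -0.3827)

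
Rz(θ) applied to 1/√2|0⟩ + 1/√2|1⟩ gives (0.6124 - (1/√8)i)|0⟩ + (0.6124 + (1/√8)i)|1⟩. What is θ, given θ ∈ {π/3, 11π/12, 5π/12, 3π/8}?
π/3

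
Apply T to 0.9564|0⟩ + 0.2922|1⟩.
0.9564|0⟩ + (0.2066 + 0.2066i)|1⟩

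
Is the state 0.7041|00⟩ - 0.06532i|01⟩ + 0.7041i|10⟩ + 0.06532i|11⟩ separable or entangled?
Entangled

Writing the state as a|00⟩ + b|01⟩ + c|10⟩ + d|11⟩, it is a product state iff ad − bc = 0.
Here (a, b, c, d) = (0.7041, -0.06532i, 0.7041i, 0.06532i): ad − bc = (0.7041)(0.06532i) − (-0.06532i)(0.7041i) = (-0.04599 + 0.04599i) ≠ 0, so the state is entangled.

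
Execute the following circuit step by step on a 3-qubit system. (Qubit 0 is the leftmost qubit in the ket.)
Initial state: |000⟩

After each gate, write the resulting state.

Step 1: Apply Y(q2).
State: i|001⟩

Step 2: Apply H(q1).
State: (1/√2)i|001⟩ + (1/√2)i|011⟩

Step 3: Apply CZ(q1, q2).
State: (1/√2)i|001⟩ - (1/√2)i|011⟩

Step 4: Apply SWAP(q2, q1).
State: (1/√2)i|010⟩ - (1/√2)i|011⟩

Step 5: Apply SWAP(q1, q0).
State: (1/√2)i|100⟩ - (1/√2)i|101⟩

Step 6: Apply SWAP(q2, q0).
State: (1/√2)i|001⟩ - (1/√2)i|101⟩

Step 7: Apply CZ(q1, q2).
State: (1/√2)i|001⟩ - (1/√2)i|101⟩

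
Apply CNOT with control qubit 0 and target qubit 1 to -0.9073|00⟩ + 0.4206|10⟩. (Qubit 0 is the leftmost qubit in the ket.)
-0.9073|00⟩ + 0.4206|11⟩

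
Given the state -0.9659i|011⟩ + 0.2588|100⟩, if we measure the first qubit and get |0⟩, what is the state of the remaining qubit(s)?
-i|11⟩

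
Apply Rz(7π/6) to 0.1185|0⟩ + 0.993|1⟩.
(-0.03067 - 0.1145i)|0⟩ + (-0.257 + 0.9592i)|1⟩

Rz(7π/6) = [[e^(−iθ/2), 0], [0, e^(iθ/2)]] with e^(±iθ/2) = cos(θ/2) ± i·sin(θ/2); θ = 7π/6, cos(θ/2) ≈ -0.258819, sin(θ/2) ≈ 0.965926.
With a = amp(|0⟩) = 0.1185 and b = amp(|1⟩) = 0.993:
new amp(|0⟩) = (-0.258819 - 0.965926i)·a = (-0.03067 - 0.1145i)
new amp(|1⟩) = (-0.258819 + 0.965926i)·b = (-0.257 + 0.9592i)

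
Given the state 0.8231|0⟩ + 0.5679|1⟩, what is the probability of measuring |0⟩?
0.6775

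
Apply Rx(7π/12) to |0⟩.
0.6088|0⟩ - 0.7934i|1⟩

Rx(7π/12) = [[cos(θ/2), −i·sin(θ/2)], [−i·sin(θ/2), cos(θ/2)]]; θ = 7π/12, cos(θ/2) ≈ 0.608761, sin(θ/2) ≈ 0.793353.
With a = amp(|0⟩) = 1 and b = amp(|1⟩) = 0:
new amp(|0⟩) = (0.608761)·a + (-0.793353i)·b = 0.6088
new amp(|1⟩) = (-0.793353i)·a + (0.608761)·b = -0.7934i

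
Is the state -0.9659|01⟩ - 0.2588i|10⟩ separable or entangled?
Entangled

Writing the state as a|00⟩ + b|01⟩ + c|10⟩ + d|11⟩, it is a product state iff ad − bc = 0.
Here (a, b, c, d) = (0, -0.9659, -0.2588i, 0): ad − bc = (0)(0) − (-0.9659)(-0.2588i) = -0.25i ≠ 0, so the state is entangled.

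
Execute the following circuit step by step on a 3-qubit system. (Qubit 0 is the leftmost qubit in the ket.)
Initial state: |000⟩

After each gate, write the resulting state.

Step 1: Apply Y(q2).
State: i|001⟩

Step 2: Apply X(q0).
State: i|101⟩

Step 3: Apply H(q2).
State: (1/√2)i|100⟩ - (1/√2)i|101⟩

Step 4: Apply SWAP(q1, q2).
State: (1/√2)i|100⟩ - (1/√2)i|110⟩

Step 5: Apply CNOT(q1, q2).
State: (1/√2)i|100⟩ - (1/√2)i|111⟩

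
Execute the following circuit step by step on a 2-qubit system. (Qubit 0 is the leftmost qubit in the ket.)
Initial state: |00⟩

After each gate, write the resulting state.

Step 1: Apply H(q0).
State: 1/√2|00⟩ + 1/√2|10⟩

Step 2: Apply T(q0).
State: 1/√2|00⟩ + (1/2 + (1/2)i)|10⟩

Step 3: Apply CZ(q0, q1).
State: 1/√2|00⟩ + (1/2 + (1/2)i)|10⟩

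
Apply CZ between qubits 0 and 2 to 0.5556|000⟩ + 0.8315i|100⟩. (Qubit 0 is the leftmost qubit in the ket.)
0.5556|000⟩ + 0.8315i|100⟩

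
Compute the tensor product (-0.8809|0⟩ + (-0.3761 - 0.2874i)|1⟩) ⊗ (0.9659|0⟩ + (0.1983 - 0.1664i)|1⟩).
-0.8509|00⟩ + (-0.1747 + 0.1466i)|01⟩ + (-0.3633 - 0.2776i)|10⟩ + (-0.1224 + 0.005592i)|11⟩

amp(|b₁b₂…⟩) = product of the factor amplitudes for bits b₁, b₂, …; only kets whose every factor amplitude is nonzero survive.
|00⟩: (-0.8809)(0.9659) = -0.8509
|01⟩: (-0.8809)(0.1983 - 0.1664i) = (-0.1747 + 0.1466i)
|10⟩: (-0.3761 - 0.2874i)(0.9659) = (-0.3633 - 0.2776i)
|11⟩: (-0.3761 - 0.2874i)(0.1983 - 0.1664i) = (-0.1224 + 0.005592i)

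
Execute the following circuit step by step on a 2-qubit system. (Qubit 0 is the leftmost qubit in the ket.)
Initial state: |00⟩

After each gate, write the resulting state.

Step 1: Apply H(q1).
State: 1/√2|00⟩ + 1/√2|01⟩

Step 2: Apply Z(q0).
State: 1/√2|00⟩ + 1/√2|01⟩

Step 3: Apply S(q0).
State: 1/√2|00⟩ + 1/√2|01⟩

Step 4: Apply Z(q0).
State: 1/√2|00⟩ + 1/√2|01⟩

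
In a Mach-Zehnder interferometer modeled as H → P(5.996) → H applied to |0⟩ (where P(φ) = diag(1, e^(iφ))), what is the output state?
(0.9795 - 0.1416i)|0⟩ + (0.02048 + 0.1416i)|1⟩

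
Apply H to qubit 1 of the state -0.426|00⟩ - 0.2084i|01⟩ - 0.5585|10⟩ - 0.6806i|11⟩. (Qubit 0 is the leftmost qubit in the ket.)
(-0.3012 - 0.1474i)|00⟩ + (-0.3012 + 0.1474i)|01⟩ + (-0.3949 - 0.4813i)|10⟩ + (-0.3949 + 0.4813i)|11⟩

H on qubit 1 mixes each pair of kets that differ only in qubit 1: amplitudes (a, b) of (|…0…⟩, |…1…⟩) become ((a + b)/√2, (a − b)/√2). Kets absent from the input have amplitude 0.
(|00⟩, |01⟩): (a, b) = (-0.426, -0.2084i) → ((-0.3012 - 0.1474i), (-0.3012 + 0.1474i))
(|10⟩, |11⟩): (a, b) = (-0.5585, -0.6806i) → ((-0.3949 - 0.4813i), (-0.3949 + 0.4813i))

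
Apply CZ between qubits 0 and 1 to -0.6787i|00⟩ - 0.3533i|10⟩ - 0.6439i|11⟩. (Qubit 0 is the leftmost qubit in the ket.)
-0.6787i|00⟩ - 0.3533i|10⟩ + 0.6439i|11⟩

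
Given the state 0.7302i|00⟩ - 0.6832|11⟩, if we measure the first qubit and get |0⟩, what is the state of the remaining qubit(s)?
i|0⟩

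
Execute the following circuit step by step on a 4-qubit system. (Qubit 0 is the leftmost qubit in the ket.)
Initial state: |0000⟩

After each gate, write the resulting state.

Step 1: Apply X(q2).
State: |0010⟩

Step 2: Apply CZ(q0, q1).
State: |0010⟩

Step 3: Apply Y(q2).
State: -i|0000⟩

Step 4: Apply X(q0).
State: -i|1000⟩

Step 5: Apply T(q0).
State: (1/√2 - (1/√2)i)|1000⟩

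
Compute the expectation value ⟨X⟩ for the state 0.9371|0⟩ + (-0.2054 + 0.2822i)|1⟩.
-0.385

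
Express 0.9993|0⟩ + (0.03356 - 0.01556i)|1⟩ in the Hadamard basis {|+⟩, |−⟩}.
(0.7303 - 0.011i)|+⟩ + (0.6829 + 0.011i)|−⟩

With |ψ⟩ = α|0⟩ + β|1⟩, the Hadamard-basis coefficients are ⟨+|ψ⟩ = (α + β)/√2 and ⟨−|ψ⟩ = (α − β)/√2.
Here α = 0.9993, β = (0.03356 - 0.01556i): (α + β)/√2 = (0.7303 - 0.011i), (α − β)/√2 = (0.6829 + 0.011i).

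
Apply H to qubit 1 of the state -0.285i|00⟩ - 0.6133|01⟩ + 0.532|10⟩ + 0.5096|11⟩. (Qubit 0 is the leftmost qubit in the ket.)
(-0.4337 - 0.2015i)|00⟩ + (0.4337 - 0.2015i)|01⟩ + 0.7365|10⟩ + 0.01584|11⟩

H on qubit 1 mixes each pair of kets that differ only in qubit 1: amplitudes (a, b) of (|…0…⟩, |…1…⟩) become ((a + b)/√2, (a − b)/√2). Kets absent from the input have amplitude 0.
(|00⟩, |01⟩): (a, b) = (-0.285i, -0.6133) → ((-0.4337 - 0.2015i), (0.4337 - 0.2015i))
(|10⟩, |11⟩): (a, b) = (0.532, 0.5096) → (0.7365, 0.01584)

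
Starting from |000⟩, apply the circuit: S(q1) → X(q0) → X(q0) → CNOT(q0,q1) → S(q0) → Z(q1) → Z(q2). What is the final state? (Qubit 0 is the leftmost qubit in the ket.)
|000⟩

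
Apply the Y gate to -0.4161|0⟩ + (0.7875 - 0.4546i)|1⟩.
(-0.4546 - 0.7875i)|0⟩ - 0.4161i|1⟩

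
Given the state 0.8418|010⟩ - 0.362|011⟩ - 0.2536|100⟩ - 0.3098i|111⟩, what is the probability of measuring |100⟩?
0.06431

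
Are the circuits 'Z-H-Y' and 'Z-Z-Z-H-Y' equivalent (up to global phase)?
Yes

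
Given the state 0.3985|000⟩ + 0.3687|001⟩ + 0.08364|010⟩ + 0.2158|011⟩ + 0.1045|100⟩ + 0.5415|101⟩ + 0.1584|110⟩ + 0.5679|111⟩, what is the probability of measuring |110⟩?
0.02509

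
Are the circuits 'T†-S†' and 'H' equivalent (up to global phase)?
No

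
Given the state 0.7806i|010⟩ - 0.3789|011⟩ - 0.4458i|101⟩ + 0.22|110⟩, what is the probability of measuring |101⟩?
0.1987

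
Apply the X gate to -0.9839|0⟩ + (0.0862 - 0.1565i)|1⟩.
(0.0862 - 0.1565i)|0⟩ - 0.9839|1⟩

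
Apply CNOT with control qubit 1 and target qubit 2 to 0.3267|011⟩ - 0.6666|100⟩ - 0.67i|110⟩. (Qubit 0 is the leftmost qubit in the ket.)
0.3267|010⟩ - 0.6666|100⟩ - 0.67i|111⟩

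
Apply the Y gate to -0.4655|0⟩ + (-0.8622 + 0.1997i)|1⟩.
(0.1997 + 0.8622i)|0⟩ - 0.4655i|1⟩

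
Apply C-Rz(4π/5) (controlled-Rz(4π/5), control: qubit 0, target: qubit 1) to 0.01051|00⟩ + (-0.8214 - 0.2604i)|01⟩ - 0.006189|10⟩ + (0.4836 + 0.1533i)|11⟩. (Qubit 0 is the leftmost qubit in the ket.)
0.01051|00⟩ + (-0.8214 - 0.2604i)|01⟩ + (-0.001913 + 0.005886i)|10⟩ + (0.003644 + 0.5073i)|11⟩

C-Rz(4π/5) leaves the control-|0⟩ kets |00⟩, |01⟩ unchanged and applies Rz(4π/5) to qubit 1 on the control-|1⟩ pair (|10⟩, |11⟩).
Rz(4π/5) = [[e^(−iθ/2), 0], [0, e^(iθ/2)]] with e^(±iθ/2) = cos(θ/2) ± i·sin(θ/2); θ = 4π/5, cos(θ/2) ≈ 0.309017, sin(θ/2) ≈ 0.951057.
With a = amp(|10⟩) = -0.006189 and b = amp(|11⟩) = (0.4836 + 0.1533i):
new amp(|10⟩) = (0.309017 - 0.951057i)·a = (-0.001913 + 0.005886i)
new amp(|11⟩) = (0.309017 + 0.951057i)·b = (0.003644 + 0.5073i)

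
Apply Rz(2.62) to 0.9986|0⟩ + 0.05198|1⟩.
(0.2575 - 0.9648i)|0⟩ + (0.0134 + 0.05022i)|1⟩

Rz(2.62) = [[e^(−iθ/2), 0], [0, e^(iθ/2)]] with e^(±iθ/2) = cos(θ/2) ± i·sin(θ/2); θ = 2.62, cos(θ/2) ≈ 0.25785, sin(θ/2) ≈ 0.966185.
With a = amp(|0⟩) = 0.9986 and b = amp(|1⟩) = 0.05198:
new amp(|0⟩) = (0.25785 - 0.966185i)·a = (0.2575 - 0.9648i)
new amp(|1⟩) = (0.25785 + 0.966185i)·b = (0.0134 + 0.05022i)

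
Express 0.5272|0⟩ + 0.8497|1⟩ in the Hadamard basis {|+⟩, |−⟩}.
0.9736|+⟩ - 0.228|−⟩

With |ψ⟩ = α|0⟩ + β|1⟩, the Hadamard-basis coefficients are ⟨+|ψ⟩ = (α + β)/√2 and ⟨−|ψ⟩ = (α − β)/√2.
Here α = 0.5272, β = 0.8497: (α + β)/√2 = 0.9736, (α − β)/√2 = -0.228.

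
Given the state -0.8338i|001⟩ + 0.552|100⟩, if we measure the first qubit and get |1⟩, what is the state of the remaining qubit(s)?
|00⟩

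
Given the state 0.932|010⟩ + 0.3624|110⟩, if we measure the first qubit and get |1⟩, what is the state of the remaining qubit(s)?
|10⟩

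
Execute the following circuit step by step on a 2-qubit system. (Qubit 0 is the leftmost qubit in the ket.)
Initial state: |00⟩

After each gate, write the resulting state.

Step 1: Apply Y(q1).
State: i|01⟩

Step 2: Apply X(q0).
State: i|11⟩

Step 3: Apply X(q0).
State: i|01⟩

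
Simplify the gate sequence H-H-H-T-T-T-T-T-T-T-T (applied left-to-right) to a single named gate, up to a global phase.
H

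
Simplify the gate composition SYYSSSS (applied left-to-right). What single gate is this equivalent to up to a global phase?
S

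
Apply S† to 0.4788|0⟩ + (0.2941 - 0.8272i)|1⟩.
0.4788|0⟩ + (-0.8272 - 0.2941i)|1⟩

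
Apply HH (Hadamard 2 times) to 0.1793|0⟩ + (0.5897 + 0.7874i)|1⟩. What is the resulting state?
0.1793|0⟩ + (0.5897 + 0.7874i)|1⟩

H² = I, so an even number of Hadamards cancels: H^2 = I and the state is unchanged.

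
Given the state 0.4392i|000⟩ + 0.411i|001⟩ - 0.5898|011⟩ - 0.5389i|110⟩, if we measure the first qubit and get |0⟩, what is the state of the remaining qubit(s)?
0.5214i|00⟩ + 0.4879i|01⟩ - 0.7001|11⟩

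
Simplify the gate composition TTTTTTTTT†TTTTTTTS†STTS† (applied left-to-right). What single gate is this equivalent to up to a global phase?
S†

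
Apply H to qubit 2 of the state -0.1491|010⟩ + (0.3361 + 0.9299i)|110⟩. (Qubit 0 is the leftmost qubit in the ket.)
-0.1054|010⟩ - 0.1054|011⟩ + (0.2377 + 0.6575i)|110⟩ + (0.2377 + 0.6575i)|111⟩

H on qubit 2 mixes each pair of kets that differ only in qubit 2: amplitudes (a, b) of (|…0…⟩, |…1…⟩) become ((a + b)/√2, (a − b)/√2). Kets absent from the input have amplitude 0.
(|010⟩, |011⟩): (a, b) = (-0.1491, 0) → (-0.1054, -0.1054)
(|110⟩, |111⟩): (a, b) = ((0.3361 + 0.9299i), 0) → ((0.2377 + 0.6575i), (0.2377 + 0.6575i))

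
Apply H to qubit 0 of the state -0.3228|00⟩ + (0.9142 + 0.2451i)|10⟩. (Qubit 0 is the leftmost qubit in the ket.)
(0.4182 + 0.1733i)|00⟩ + (-0.8747 - 0.1733i)|10⟩

H on qubit 0 mixes each pair of kets that differ only in qubit 0: amplitudes (a, b) of (|…0…⟩, |…1…⟩) become ((a + b)/√2, (a − b)/√2). Kets absent from the input have amplitude 0.
(|00⟩, |10⟩): (a, b) = (-0.3228, (0.9142 + 0.2451i)) → ((0.4182 + 0.1733i), (-0.8747 - 0.1733i))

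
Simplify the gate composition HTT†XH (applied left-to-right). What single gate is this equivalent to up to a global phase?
Z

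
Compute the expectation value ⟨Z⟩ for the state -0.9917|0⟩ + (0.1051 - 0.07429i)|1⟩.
0.9669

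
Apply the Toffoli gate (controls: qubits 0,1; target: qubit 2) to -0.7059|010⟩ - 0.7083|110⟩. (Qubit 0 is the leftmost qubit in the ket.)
-0.7059|010⟩ - 0.7083|111⟩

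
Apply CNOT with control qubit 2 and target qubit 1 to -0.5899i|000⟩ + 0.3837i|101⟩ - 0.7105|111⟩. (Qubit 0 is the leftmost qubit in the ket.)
-0.5899i|000⟩ - 0.7105|101⟩ + 0.3837i|111⟩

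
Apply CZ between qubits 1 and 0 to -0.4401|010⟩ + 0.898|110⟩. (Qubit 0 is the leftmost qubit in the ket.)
-0.4401|010⟩ - 0.898|110⟩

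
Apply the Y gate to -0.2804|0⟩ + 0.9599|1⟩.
-0.9599i|0⟩ - 0.2804i|1⟩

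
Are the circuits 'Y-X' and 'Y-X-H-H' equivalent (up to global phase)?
Yes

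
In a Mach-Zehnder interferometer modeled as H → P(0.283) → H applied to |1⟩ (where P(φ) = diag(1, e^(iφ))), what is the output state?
(0.01989 - 0.1396i)|0⟩ + (0.9801 + 0.1396i)|1⟩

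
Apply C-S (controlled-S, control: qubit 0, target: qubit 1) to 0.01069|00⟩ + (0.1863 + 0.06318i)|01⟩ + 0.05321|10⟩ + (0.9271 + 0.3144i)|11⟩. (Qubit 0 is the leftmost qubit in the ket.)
0.01069|00⟩ + (0.1863 + 0.06318i)|01⟩ + 0.05321|10⟩ + (-0.3144 + 0.9271i)|11⟩

C-S leaves the control-|0⟩ kets |00⟩, |01⟩ unchanged and applies S to qubit 1 on the control-|1⟩ pair (|10⟩, |11⟩).
S = [[1, 0], [0, i]].
With a = amp(|10⟩) = 0.05321 and b = amp(|11⟩) = (0.9271 + 0.3144i):
new amp(|10⟩) = (1)·a = 0.05321
new amp(|11⟩) = (i)·b = (-0.3144 + 0.9271i)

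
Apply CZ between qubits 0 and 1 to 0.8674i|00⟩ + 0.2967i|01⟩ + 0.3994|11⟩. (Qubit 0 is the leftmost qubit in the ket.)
0.8674i|00⟩ + 0.2967i|01⟩ - 0.3994|11⟩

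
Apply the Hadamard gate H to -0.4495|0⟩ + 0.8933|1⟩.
0.3138|0⟩ - 0.9495|1⟩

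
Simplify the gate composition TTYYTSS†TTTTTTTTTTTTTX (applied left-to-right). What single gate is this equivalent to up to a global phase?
X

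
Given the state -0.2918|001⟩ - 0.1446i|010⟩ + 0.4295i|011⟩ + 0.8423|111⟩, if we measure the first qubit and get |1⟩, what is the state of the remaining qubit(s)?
|11⟩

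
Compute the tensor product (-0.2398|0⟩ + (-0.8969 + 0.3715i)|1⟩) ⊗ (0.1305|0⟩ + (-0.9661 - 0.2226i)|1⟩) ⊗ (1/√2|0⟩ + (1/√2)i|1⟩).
-0.02213|000⟩ - 0.02213i|001⟩ + (0.1638 + 0.03774i)|010⟩ + (-0.03774 + 0.1638i)|011⟩ + (-0.08276 + 0.03428i)|100⟩ + (-0.03428 - 0.08276i)|101⟩ + (0.6712 - 0.1126i)|110⟩ + (0.1126 + 0.6712i)|111⟩

amp(|b₁b₂…⟩) = product of the factor amplitudes for bits b₁, b₂, …; only kets whose every factor amplitude is nonzero survive.
|000⟩: (-0.2398)(0.1305)(1/√2) = -0.02213
|001⟩: (-0.2398)(0.1305)((1/√2)i) = -0.02213i
|010⟩: (-0.2398)(-0.9661 - 0.2226i)(1/√2) = (0.1638 + 0.03774i)
|011⟩: (-0.2398)(-0.9661 - 0.2226i)((1/√2)i) = (-0.03774 + 0.1638i)
|100⟩: (-0.8969 + 0.3715i)(0.1305)(1/√2) = (-0.08276 + 0.03428i)
|101⟩: (-0.8969 + 0.3715i)(0.1305)((1/√2)i) = (-0.03428 - 0.08276i)
|110⟩: (-0.8969 + 0.3715i)(-0.9661 - 0.2226i)(1/√2) = (0.6712 - 0.1126i)
|111⟩: (-0.8969 + 0.3715i)(-0.9661 - 0.2226i)((1/√2)i) = (0.1126 + 0.6712i)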